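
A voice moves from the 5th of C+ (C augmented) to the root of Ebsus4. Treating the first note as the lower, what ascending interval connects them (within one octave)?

diminished sixth

The 5th of C+ (C augmented) is G#; the root of Ebsus4 is Eb.
6 letter names make it a sixth; at 7 semitones (a whole step narrower than major) the quality is diminished.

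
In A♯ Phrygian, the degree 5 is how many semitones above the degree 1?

7

The scale is A♯ B C♯ D♯ E♯ F♯ G♯.
A♯ up to E♯ is a perfect fifth — 7 semitones.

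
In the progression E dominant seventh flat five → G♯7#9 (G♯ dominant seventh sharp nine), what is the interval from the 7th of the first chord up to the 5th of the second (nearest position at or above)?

augmented 1st

E dominant seventh flat five has D as its 7th, and G♯7#9 (G♯ dominant seventh sharp nine) has D♯ as its 5th.
From D to D♯: 1 semitone over a unison = augmented.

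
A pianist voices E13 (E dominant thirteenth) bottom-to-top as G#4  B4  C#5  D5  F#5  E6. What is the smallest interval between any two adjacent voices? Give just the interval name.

Adjacent intervals: G#4→B4 = minor third; B4→C#5 = major second; C#5→D5 = minor second; D5→F#5 = major third; F#5→E6 = minor seventh.
The smallest is C#5 to D5, a minor second (1 semitone).

minor second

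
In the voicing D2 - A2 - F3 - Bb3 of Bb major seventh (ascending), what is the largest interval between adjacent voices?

minor sixth

Adjacent intervals: D2→A2 = perfect fifth; A2→F3 = minor sixth; F3→Bb3 = perfect fourth.
The largest is A2 to F3, a minor sixth (8 semitones).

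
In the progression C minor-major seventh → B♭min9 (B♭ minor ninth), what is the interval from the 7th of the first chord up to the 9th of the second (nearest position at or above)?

m2

The 7th of C minor-major seventh is B; the 9th of B♭min9 (B♭ minor ninth) is C.
From B to C: 1 semitone over a second = minor.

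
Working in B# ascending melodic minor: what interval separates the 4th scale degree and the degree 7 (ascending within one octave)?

augmented fourth

B# melodic minor: B# C## D# E# F## G## A##.
So we need the interval from E# up to A##.
4 letter names make it a fourth; at 6 semitones (a half step wider than perfect) the quality is augmented.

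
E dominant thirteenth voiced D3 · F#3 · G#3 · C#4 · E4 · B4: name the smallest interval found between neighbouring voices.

major 2nd

Adjacent intervals: D3→F#3 = major third; F#3→G#3 = major second; G#3→C#4 = perfect fourth; C#4→E4 = minor third; E4→B4 = perfect fifth.
The smallest is F#3 to G#3, a major second (2 semitones).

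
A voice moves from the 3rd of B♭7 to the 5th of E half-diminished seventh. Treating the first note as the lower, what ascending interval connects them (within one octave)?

minor sixth

The 3rd of B♭7 is D; the 5th of E half-diminished seventh is B♭.
From D to B♭: 8 semitones over a sixth = minor.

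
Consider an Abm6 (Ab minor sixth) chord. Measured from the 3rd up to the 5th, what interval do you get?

major 3rd

Spelling the chord: Ab Cb Eb F.
3rd = Cb; 5th = Eb.
From Cb to Eb is 4 semitones, exactly the major third.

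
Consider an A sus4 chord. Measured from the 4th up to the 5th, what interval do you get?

Spelling the chord: A–D–E.
The 4th is D and the 5th is E.
D up to E spans 2 letter names and 2 semitones — a major second.

major 2nd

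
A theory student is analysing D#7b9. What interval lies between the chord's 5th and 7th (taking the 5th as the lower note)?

minor third

The chord tones of D#7b9 are D# F## A# C# E.
5th = A#; 7th = C#.
3 letter names make it a third; at 3 semitones (a half step narrower than major) the quality is minor.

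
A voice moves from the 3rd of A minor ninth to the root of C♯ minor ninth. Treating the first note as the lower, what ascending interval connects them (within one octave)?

A minor ninth has C as its 3rd, and C♯ minor ninth has C♯ as its root.
1 letter names make it a unison; at 1 semitone (a half step wider than perfect) the quality is augmented.

augmented 1st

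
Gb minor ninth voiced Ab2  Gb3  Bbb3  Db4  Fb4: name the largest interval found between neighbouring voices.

m7

Adjacent intervals: Ab2→Gb3 = minor seventh; Gb3→Bbb3 = minor third; Bbb3→Db4 = major third; Db4→Fb4 = minor third.
The largest is Ab2 to Gb3, a minor seventh (10 semitones).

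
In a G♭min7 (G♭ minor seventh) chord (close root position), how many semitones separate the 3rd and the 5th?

4

G♭m7: G♭–B𝄫–D♭–F♭.
B𝄫 to D♭ is a major third: 4 semitones.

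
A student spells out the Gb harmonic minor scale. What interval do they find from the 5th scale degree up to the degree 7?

The scale runs Gb Ab Bbb Cb Db Ebb F.
So we need the interval from Db up to F.
From Db to F is 4 semitones, exactly the major third.

M3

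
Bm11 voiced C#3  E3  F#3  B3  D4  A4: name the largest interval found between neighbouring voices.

perfect fifth

Adjacent intervals: C#3→E3 = minor third; E3→F#3 = major second; F#3→B3 = perfect fourth; B3→D4 = minor third; D4→A4 = perfect fifth.
The largest is D4 to A4, a perfect fifth (7 semitones).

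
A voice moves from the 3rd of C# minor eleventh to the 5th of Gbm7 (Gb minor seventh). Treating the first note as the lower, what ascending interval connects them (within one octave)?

diminished seventh

The 3rd of C# minor eleventh is E; the 5th of Gbm7 (Gb minor seventh) is Db.
7 letter names make it a seventh; at 9 semitones (a whole step narrower than major) the quality is diminished.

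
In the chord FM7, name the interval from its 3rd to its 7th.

perfect fifth

The chord tones of Fmaj7 are F–A–C–E.
So we need the interval from A up to E.
From A to E is 7 semitones, exactly the perfect fifth.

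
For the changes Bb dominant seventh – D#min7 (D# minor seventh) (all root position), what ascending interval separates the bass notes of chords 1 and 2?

The roots are Bb and D#.
Bb up to D# is 5 semitones, a half step wider than a major third, so the interval is augmented.

A3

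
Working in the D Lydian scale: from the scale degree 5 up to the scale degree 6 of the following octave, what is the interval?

Spelling the D Lydian scale: D E F# G# A B C#.
That puts A below B.
A up to B spans 9 letter names and 14 semitones — a major ninth.

major 9th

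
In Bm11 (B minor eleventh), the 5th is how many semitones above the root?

The chord tones of Bm11 are B-D-F#-A-C#-E.
B to F# is a perfect fifth: 7 semitones.

7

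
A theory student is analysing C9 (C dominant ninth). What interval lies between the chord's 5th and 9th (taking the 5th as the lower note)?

C dominant ninth is spelled C E G Bb D.
That puts G below D.
G up to D spans 5 letter names and 7 semitones — a perfect fifth.

P5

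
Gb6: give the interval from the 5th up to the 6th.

The chord tones of Gb6 are Gb-Bb-Db-Eb.
That puts Db below Eb.
From Db to Eb is 2 semitones, exactly the major second.

major second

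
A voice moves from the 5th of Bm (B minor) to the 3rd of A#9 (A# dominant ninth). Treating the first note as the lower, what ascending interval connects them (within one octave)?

augmented fifth

Bm (B minor) has F# as its 5th, and A#9 (A# dominant ninth) has C## as its 3rd.
5 letter names make it a fifth; at 8 semitones (a half step wider than perfect) the quality is augmented.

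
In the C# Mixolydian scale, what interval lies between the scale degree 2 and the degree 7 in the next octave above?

The scale runs C# D# E# F# G# A# B.
That puts D# below B.
D# up to B is 20 semitones, a half step narrower than a major thirteenth, so the interval is minor.

minor thirteenth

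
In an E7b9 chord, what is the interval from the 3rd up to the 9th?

diminished seventh

E7b9: E–G♯–B–D–F.
So we need the interval from G♯ up to F.
G♯ up to F is 9 semitones, a whole step narrower than a major seventh, so the interval is diminished.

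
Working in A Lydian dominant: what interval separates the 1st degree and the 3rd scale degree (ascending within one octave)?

The scale runs A B C# D# E F# G.
That puts A below C#.
Counting 3 letters and 4 half steps from A gives a major third.

major 3rd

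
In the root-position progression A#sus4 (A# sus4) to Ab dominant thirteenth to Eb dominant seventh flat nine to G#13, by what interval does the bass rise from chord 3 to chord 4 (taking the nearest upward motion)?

augmented 3rd

The roots are Eb and G#.
From Eb to G#: 5 semitones over a third = augmented.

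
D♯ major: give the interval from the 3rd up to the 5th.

minor 3rd

D♯maj: D♯ F𝄪 A♯.
3rd = F𝄪; 5th = A♯.
F𝄪 up to A♯ is 3 semitones, a half step narrower than a major third, so the interval is minor.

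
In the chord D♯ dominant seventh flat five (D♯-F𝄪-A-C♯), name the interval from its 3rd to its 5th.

diminished 3rd

3rd = F𝄪; 5th = A.
From F𝄪 to A: 2 semitones over a third = diminished.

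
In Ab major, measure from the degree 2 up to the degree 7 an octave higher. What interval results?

major thirteenth

Ab major: Ab Bb C Db Eb F G.
So we need the interval from Bb up to G.
Counting 13 letters and 21 half steps from Bb gives a major thirteenth.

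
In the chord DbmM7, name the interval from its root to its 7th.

The chord tones of DbmM7 (Db minor-major seventh) are Db–Fb–Ab–C.
So we need the interval from Db up to C.
Counting 7 letters and 11 half steps from Db gives a major seventh.

M7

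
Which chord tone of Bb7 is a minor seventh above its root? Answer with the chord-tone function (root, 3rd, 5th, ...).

Spelling the chord: Bb-D-F-Ab.
The root is Bb. A minor seventh above Bb is Ab.
Ab is the chord's 7th.

7th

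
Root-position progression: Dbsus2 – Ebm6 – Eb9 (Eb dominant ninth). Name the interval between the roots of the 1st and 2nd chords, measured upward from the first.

M2

The roots are Db and Eb.
Counting 2 letters and 2 half steps from Db gives a major second.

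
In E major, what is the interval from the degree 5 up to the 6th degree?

M2

Spelling E major: E F# G# A B C# D#.
So we need the interval from B up to C#.
From B to C# is 2 semitones, exactly the major second.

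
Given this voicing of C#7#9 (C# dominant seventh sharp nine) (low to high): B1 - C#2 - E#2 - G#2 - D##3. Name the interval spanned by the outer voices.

The outer voices are B1 and D##3.
B up to D## is 17 semitones, a half step wider than a major tenth, so the interval is augmented.

A10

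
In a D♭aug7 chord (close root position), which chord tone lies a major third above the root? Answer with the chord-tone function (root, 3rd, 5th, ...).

3rd

The chord tones of D♭+7 are D♭, F, A, C♭.
The root is D♭. A major third above D♭ is F.
F is the chord's 3rd.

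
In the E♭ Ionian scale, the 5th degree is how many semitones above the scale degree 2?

5

The scale is E♭ F G A♭ B♭ C D.
F up to B♭ is a perfect fourth — 5 semitones.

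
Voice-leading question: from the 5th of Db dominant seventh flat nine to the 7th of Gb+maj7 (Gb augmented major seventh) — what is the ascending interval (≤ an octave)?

The 5th of Db dominant seventh flat nine is Ab; the 7th of Gb+maj7 (Gb augmented major seventh) is F.
Ab up to F spans 6 letter names and 9 semitones — a major sixth.

major 6th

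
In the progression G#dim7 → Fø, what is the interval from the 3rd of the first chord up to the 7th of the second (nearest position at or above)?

diminished fourth

G#dim7 has B as its 3rd, and Fø has Eb as its 7th.
4 letter names make it a fourth; at 4 semitones (a half step narrower than perfect) the quality is diminished.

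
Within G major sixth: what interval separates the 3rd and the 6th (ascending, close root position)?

G6 is spelled G, B, D, E.
3rd = B; 6th = E.
Counting 4 letters and 5 half steps from B gives a perfect fourth.

perfect fourth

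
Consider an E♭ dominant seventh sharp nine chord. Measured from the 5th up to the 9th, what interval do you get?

augmented fifth

E♭ dominant seventh sharp nine is spelled E♭ G B♭ D♭ F♯.
So we need the interval from B♭ up to F♯.
B♭ up to F♯ is 8 semitones, a half step wider than a perfect fifth, so the interval is augmented.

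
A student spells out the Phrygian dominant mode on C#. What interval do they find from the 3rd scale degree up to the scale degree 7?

C# phrygian dominant: C# D E# F# G# A B.
So we need the interval from E# up to B.
From E# to B: 6 semitones over a fifth = diminished.

diminished fifth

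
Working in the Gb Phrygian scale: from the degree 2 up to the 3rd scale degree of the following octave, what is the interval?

major ninth

Spelling the Gb Phrygian scale: Gb Abb Bbb Cb Db Ebb Fb.
That puts Abb below Bbb.
From Abb to Bbb is 14 semitones, exactly the major ninth.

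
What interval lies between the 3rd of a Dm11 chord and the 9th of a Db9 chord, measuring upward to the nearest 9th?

The 3rd of Dm11 is F; the 9th of Db9 is Eb.
From F to Eb: 10 semitones over a seventh = minor.

minor 7th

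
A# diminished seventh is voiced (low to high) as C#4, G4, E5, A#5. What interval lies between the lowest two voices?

d5

Those voices are C#4 and G4.
From C# to G: 6 semitones over a fifth = diminished.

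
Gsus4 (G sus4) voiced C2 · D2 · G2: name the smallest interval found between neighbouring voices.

major 2nd

Adjacent intervals: C2→D2 = major second; D2→G2 = perfect fourth.
The smallest is C2 to D2, a major second (2 semitones).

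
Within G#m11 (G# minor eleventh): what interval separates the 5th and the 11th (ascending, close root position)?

G# minor eleventh is spelled G# B D# F# A# C#.
So we need the interval from D# up to C#.
7 letter names make it a seventh; at 10 semitones (a half step narrower than major) the quality is minor.

minor 7th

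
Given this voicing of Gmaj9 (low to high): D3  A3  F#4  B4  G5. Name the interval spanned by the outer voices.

perfect 18th

The outer voices are D3 and G5.
D up to G spans 18 letter names and 29 semitones — a perfect 18th.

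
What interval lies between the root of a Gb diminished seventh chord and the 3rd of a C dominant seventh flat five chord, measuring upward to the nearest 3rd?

augmented sixth

The root of Gb diminished seventh is Gb; the 3rd of C dominant seventh flat five is E.
6 letter names make it a sixth; at 10 semitones (a half step wider than major) the quality is augmented.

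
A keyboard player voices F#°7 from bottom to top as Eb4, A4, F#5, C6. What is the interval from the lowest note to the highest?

The outer voices are Eb4 and C6.
From Eb to C is 21 semitones, exactly the major thirteenth.

major 13th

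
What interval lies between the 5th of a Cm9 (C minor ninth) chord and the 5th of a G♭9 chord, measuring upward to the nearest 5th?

diminished 5th

Cm9 (C minor ninth) has G as its 5th, and G♭9 has D♭ as its 5th.
G up to D♭ is 6 semitones, a half step narrower than a perfect fifth, so the interval is diminished.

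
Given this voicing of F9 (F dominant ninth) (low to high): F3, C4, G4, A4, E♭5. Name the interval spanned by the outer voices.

minor fourteenth

The outer voices are F3 and E♭5.
14 letter names make it a fourteenth; at 22 semitones (a half step narrower than major) the quality is minor.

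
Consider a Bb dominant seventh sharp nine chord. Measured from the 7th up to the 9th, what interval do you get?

A3

The chord tones of Bb7#9 are Bb D F Ab C#.
So we need the interval from Ab up to C#.
Ab up to C# is 5 semitones, a half step wider than a major third, so the interval is augmented.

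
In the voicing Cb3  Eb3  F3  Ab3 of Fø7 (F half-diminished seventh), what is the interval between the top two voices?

minor 3rd

Those voices are F3 and Ab3.
F up to Ab is 3 semitones, a half step narrower than a major third, so the interval is minor.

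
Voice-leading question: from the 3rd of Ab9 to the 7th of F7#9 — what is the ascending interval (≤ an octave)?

The 3rd of Ab9 is C; the 7th of F7#9 is Eb.
3 letter names make it a third; at 3 semitones (a half step narrower than major) the quality is minor.

minor third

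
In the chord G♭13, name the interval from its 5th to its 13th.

M9

G♭13 (G♭ dominant thirteenth) is spelled G♭–B♭–D♭–F♭–A♭–E♭.
The 5th is D♭ and the 13th is E♭.
Counting 9 letters and 14 half steps from D♭ gives a major ninth.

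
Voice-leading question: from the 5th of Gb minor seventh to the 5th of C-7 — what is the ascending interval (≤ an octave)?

A4

Gb minor seventh has Db as its 5th, and C-7 has G as its 5th.
4 letter names make it a fourth; at 6 semitones (a half step wider than perfect) the quality is augmented.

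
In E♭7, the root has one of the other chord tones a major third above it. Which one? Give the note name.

G

E♭ dominant seventh: E♭–G–B♭–D♭.
The root is E♭. A major third above E♭ is G.
G is the chord's 3rd.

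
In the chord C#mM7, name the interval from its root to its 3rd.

minor third

C# minor-major seventh is spelled C#, E, G#, B#.
That puts C# below E.
C# up to E is 3 semitones, a half step narrower than a major third, so the interval is minor.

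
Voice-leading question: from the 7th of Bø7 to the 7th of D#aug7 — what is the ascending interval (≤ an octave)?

Bø7 has A as its 7th, and D#aug7 has C# as its 7th.
A up to C# spans 3 letter names and 4 semitones — a major third.

major third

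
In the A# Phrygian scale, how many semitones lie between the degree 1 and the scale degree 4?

5

The scale is A# B C# D# E# F# G#.
A# up to D# is a perfect fourth — 5 semitones.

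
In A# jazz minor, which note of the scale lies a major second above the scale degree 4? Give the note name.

The scale is A# B# C# D# E# F## G##.
The scale degree 4 is D#; a major second above that is E# — scale degree 5.

E#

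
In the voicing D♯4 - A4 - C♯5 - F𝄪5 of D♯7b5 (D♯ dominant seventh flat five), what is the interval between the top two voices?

augmented fourth

Those voices are C♯5 and F𝄪5.
C♯ up to F𝄪 is 6 semitones, a half step wider than a perfect fourth, so the interval is augmented.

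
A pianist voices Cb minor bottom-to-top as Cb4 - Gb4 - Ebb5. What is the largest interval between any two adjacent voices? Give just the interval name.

Adjacent intervals: Cb4→Gb4 = perfect fifth; Gb4→Ebb5 = minor sixth.
The largest is Gb4 to Ebb5, a minor sixth (8 semitones).

minor sixth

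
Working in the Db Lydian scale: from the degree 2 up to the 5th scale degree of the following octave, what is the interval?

P11

Db lydian: Db Eb F G Ab Bb C.
The degree 2 is Eb and the degree 5 (up an octave) is Ab.
Counting 11 letters and 17 half steps from Eb gives a perfect eleventh.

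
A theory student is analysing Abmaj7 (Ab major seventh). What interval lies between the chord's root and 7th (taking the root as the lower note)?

Spelling the chord: Ab, C, Eb, G.
The root is Ab and the 7th is G.
Counting 7 letters and 11 half steps from Ab gives a major seventh.

major seventh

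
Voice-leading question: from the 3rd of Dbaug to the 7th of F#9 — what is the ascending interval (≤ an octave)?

The 3rd of Dbaug is F; the 7th of F#9 is E.
F up to E spans 7 letter names and 11 semitones — a major seventh.

major seventh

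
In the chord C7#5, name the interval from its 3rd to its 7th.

Caug7 is spelled C–E–G♯–B♭.
So we need the interval from E up to B♭.
E up to B♭ is 6 semitones, a half step narrower than a perfect fifth, so the interval is diminished.
This 3–7 tritone is the characteristic tension at the heart of the dominant sound.

d5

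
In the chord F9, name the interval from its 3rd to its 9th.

minor 7th

Spelling the chord: F, A, C, Eb, G.
So we need the interval from A up to G.
7 letter names make it a seventh; at 10 semitones (a half step narrower than major) the quality is minor.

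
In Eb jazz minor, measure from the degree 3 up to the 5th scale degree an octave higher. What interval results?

Eb melodic minor: Eb F Gb Ab Bb C D.
The degree 3 is Gb and the scale degree 5 (up an octave) is Bb.
Counting 10 letters and 16 half steps from Gb gives a major tenth.

M10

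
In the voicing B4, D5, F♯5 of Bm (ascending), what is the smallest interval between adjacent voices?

Adjacent intervals: B4→D5 = minor third; D5→F♯5 = major third.
The smallest is B4 to D5, a minor third (3 semitones).

minor third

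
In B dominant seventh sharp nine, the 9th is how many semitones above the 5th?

Spelling the chord: B D♯ F♯ A C𝄪.
F♯ to C𝄪 is an augmented fifth: 8 semitones.

8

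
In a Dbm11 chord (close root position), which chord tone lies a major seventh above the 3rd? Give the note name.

Eb

Spelling the chord: Db Fb Ab Cb Eb Gb.
The 3rd is Fb. A major seventh above Fb is Eb.
Eb is the chord's 9th.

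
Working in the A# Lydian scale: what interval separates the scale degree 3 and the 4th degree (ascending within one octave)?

A# lydian: A# B# C## D## E# F## G##.
The scale degree 3 is C## and the 4th degree is D##.
C## up to D## spans 2 letter names and 2 semitones — a major second.

major second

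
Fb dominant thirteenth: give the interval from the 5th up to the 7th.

Fb13: Fb Ab Cb Ebb Gb Db.
The 5th is Cb and the 7th is Ebb.
From Cb to Ebb: 3 semitones over a third = minor.

minor third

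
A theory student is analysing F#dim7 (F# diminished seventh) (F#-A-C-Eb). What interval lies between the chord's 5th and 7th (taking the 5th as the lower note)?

minor third

5th = C; 7th = Eb.
C up to Eb is 3 semitones, a half step narrower than a major third, so the interval is minor.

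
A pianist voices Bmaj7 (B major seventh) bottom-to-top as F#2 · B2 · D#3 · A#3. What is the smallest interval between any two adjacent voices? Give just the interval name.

Adjacent intervals: F#2→B2 = perfect fourth; B2→D#3 = major third; D#3→A#3 = perfect fifth.
The smallest is B2 to D#3, a major third (4 semitones).

major 3rd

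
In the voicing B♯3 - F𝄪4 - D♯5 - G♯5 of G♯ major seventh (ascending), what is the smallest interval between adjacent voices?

Adjacent intervals: B♯3→F𝄪4 = perfect fifth; F𝄪4→D♯5 = minor sixth; D♯5→G♯5 = perfect fourth.
The smallest is D♯5 to G♯5, a perfect fourth (5 semitones).

perfect fourth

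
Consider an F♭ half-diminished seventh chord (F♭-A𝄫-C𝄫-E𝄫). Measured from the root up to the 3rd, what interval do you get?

So we need the interval from F♭ up to A𝄫.
From F♭ to A𝄫: 3 semitones over a third = minor.

minor third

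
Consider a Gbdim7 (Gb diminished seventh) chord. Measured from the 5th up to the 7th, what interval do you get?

The chord tones of Gb diminished seventh are Gb Bbb Dbb Fbb.
That puts Dbb below Fbb.
Dbb up to Fbb is 3 semitones, a half step narrower than a major third, so the interval is minor.

minor third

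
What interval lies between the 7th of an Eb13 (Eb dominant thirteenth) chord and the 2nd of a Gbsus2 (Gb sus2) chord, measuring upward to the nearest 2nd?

perfect 5th

The 7th of Eb13 (Eb dominant thirteenth) is Db; the 2nd of Gbsus2 (Gb sus2) is Ab.
From Db to Ab is 7 semitones, exactly the perfect fifth.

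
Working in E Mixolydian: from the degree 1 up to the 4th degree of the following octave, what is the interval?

P11

Spelling E Mixolydian: E F# G# A B C# D.
So we need the interval from E up to A.
From E to A is 17 semitones, exactly the perfect eleventh.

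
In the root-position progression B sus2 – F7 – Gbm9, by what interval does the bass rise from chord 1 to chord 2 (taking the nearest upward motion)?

diminished fifth

The roots are B and F.
B up to F is 6 semitones, a half step narrower than a perfect fifth, so the interval is diminished.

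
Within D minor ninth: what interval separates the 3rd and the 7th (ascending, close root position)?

Dm9: D–F–A–C–E.
The 3rd is F and the 7th is C.
From F to C is 7 semitones, exactly the perfect fifth.

perfect 5th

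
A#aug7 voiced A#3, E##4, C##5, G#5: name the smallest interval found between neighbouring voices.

Adjacent intervals: A#3→E##4 = augmented fifth; E##4→C##5 = minor sixth; C##5→G#5 = diminished fifth.
The smallest is C##5 to G#5, a diminished fifth (6 semitones).

d5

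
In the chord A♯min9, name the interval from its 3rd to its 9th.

major 7th

The chord tones of A♯min9 (A♯ minor ninth) are A♯–C♯–E♯–G♯–B♯.
That puts C♯ below B♯.
From C♯ to B♯ is 11 semitones, exactly the major seventh.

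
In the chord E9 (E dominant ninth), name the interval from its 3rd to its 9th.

The chord tones of E9 (E dominant ninth) are E G# B D F#.
That puts G# below F#.
G# up to F# is 10 semitones, a half step narrower than a major seventh, so the interval is minor.

minor 7th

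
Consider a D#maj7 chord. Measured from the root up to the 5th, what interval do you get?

perfect fifth

Spelling the chord: D#-F##-A#-C##.
So we need the interval from D# up to A#.
From D# to A# is 7 semitones, exactly the perfect fifth.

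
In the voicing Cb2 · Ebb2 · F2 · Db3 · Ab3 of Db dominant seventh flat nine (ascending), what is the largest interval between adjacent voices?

minor sixth

Adjacent intervals: Cb2→Ebb2 = minor third; Ebb2→F2 = augmented second; F2→Db3 = minor sixth; Db3→Ab3 = perfect fifth.
The largest is F2 to Db3, a minor sixth (8 semitones).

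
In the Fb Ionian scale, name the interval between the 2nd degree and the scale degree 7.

major sixth

Spelling the Fb Ionian scale: Fb Gb Ab Bbb Cb Db Eb.
So we need the interval from Gb up to Eb.
From Gb to Eb is 9 semitones, exactly the major sixth.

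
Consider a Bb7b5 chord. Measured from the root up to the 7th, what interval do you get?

Bb7b5 (Bb dominant seventh flat five): Bb, D, Fb, Ab.
That puts Bb below Ab.
Bb up to Ab is 10 semitones, a half step narrower than a major seventh, so the interval is minor.

minor 7th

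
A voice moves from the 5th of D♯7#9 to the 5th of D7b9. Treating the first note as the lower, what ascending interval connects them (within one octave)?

diminished octave

D♯7#9 has A♯ as its 5th, and D7b9 has A as its 5th.
8 letter names make it an octave; at 11 semitones (a half step narrower than perfect) the quality is diminished.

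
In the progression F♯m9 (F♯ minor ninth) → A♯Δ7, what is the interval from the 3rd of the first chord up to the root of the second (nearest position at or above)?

augmented 1st

The 3rd of F♯m9 (F♯ minor ninth) is A; the root of A♯Δ7 is A♯.
From A to A♯: 1 semitone over a unison = augmented.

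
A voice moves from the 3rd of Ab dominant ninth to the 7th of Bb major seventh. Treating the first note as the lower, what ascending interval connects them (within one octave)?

M6

Ab dominant ninth has C as its 3rd, and Bb major seventh has A as its 7th.
C up to A spans 6 letter names and 9 semitones — a major sixth.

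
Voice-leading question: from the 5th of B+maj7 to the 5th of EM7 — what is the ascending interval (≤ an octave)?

diminished fourth

The 5th of B+maj7 is F𝄪; the 5th of EM7 is B.
From F𝄪 to B: 4 semitones over a fourth = diminished.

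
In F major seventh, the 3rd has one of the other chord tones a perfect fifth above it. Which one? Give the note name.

The chord tones of Fmaj7 (F major seventh) are F-A-C-E.
The 3rd is A. A perfect fifth above A is E.
E is the chord's 7th.

E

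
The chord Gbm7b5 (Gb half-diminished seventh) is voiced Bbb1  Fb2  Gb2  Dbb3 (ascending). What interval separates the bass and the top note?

minor tenth

The outer voices are Bbb1 and Dbb3.
10 letter names make it a tenth; at 15 semitones (a half step narrower than major) the quality is minor.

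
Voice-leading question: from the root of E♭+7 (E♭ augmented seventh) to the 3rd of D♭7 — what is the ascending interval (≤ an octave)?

E♭+7 (E♭ augmented seventh) has E♭ as its root, and D♭7 has F as its 3rd.
E♭ up to F spans 2 letter names and 2 semitones — a major second.

major 2nd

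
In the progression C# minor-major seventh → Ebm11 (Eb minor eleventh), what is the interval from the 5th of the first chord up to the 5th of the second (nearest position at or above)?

diminished third

C# minor-major seventh has G# as its 5th, and Ebm11 (Eb minor eleventh) has Bb as its 5th.
G# up to Bb is 2 semitones, a whole step narrower than a major third, so the interval is diminished.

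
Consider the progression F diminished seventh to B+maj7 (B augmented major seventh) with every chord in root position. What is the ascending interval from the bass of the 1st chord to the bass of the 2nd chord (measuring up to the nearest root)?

The roots are F and B.
From F to B: 6 semitones over a fourth = augmented.

augmented fourth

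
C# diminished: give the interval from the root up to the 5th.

C#dim is spelled C#–E–G.
That puts C# below G.
C# up to G is 6 semitones, a half step narrower than a perfect fifth, so the interval is diminished.

diminished fifth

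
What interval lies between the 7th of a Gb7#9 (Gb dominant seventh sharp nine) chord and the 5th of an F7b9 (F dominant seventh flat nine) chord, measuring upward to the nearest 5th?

Gb7#9 (Gb dominant seventh sharp nine) has Fb as its 7th, and F7b9 (F dominant seventh flat nine) has C as its 5th.
5 letter names make it a fifth; at 8 semitones (a half step wider than perfect) the quality is augmented.

augmented 5th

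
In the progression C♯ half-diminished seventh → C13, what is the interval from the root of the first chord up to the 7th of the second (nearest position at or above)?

diminished seventh

C♯ half-diminished seventh has C♯ as its root, and C13 has B♭ as its 7th.
C♯ up to B♭ is 9 semitones, a whole step narrower than a major seventh, so the interval is diminished.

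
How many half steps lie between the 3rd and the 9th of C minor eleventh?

11

The chord tones of Cm11 are C-Eb-G-Bb-D-F.
Eb to D is a major seventh: 11 semitones.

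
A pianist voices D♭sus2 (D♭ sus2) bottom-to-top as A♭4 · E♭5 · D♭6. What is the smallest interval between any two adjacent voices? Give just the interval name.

Adjacent intervals: A♭4→E♭5 = perfect fifth; E♭5→D♭6 = minor seventh.
The smallest is A♭4 to E♭5, a perfect fifth (7 semitones).

perfect fifth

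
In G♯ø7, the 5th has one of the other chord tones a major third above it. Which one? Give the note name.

Spelling the chord: G♯-B-D-F♯.
The 5th is D. A major third above D is F♯.
F♯ is the chord's 7th.

F#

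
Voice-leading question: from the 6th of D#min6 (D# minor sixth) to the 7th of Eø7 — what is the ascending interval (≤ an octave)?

D#min6 (D# minor sixth) has B# as its 6th, and Eø7 has D as its 7th.
3 letter names make it a third; at 2 semitones (a whole step narrower than major) the quality is diminished.

diminished third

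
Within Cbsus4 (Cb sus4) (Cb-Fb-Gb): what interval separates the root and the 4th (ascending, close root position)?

P4

Root = Cb; 4th = Fb.
From Cb to Fb is 5 semitones, exactly the perfect fourth.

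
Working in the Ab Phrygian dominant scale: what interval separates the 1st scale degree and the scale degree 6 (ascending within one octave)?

Spelling the Ab Phrygian dominant scale: Ab Bbb C Db Eb Fb Gb.
That puts Ab below Fb.
From Ab to Fb: 8 semitones over a sixth = minor.

minor 6th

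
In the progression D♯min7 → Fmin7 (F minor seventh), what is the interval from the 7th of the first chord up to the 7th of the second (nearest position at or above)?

D♯min7 has C♯ as its 7th, and Fmin7 (F minor seventh) has E♭ as its 7th.
From C♯ to E♭: 2 semitones over a third = diminished.

d3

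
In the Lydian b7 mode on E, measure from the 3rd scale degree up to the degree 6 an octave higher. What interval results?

E lydian dominant: E F# G# A# B C# D.
That puts G# below C#.
G# up to C# spans 11 letter names and 17 semitones — a perfect eleventh.

perfect eleventh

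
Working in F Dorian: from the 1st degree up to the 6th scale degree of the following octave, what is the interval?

The scale runs F G A♭ B♭ C D E♭.
So we need the interval from F up to D.
F up to D spans 13 letter names and 21 semitones — a major thirteenth.

major thirteenth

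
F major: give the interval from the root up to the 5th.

Fmaj (F major) is spelled F, A, C.
Root = F; 5th = C.
From F to C is 7 semitones, exactly the perfect fifth.

perfect 5th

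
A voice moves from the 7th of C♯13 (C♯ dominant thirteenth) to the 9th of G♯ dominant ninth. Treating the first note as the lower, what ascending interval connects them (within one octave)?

The 7th of C♯13 (C♯ dominant thirteenth) is B; the 9th of G♯ dominant ninth is A♯.
B up to A♯ spans 7 letter names and 11 semitones — a major seventh.

major seventh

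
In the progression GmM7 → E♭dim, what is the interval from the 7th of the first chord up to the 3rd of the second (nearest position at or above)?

diminished second

GmM7 has F♯ as its 7th, and E♭dim has G♭ as its 3rd.
F♯ up to G♭ is 0 semitones, a whole step narrower than a major second, so the interval is diminished.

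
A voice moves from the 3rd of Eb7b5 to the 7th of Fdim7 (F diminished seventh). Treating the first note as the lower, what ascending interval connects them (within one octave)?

The 3rd of Eb7b5 is G; the 7th of Fdim7 (F diminished seventh) is Ebb.
6 letter names make it a sixth; at 7 semitones (a whole step narrower than major) the quality is diminished.

diminished 6th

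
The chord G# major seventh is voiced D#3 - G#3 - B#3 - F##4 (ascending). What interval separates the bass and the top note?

major tenth

The outer voices are D#3 and F##4.
Counting 10 letters and 16 half steps from D# gives a major tenth.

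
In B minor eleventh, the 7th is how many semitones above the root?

10

B minor eleventh is spelled B-D-F#-A-C#-E.
B to A is a minor seventh: 10 semitones.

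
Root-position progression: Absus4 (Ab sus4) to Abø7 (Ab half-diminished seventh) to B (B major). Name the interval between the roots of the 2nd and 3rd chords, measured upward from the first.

A2

The roots are Ab and B.
From Ab to B: 3 semitones over a second = augmented.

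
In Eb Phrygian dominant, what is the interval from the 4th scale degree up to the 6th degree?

minor third

Eb phrygian dominant: Eb Fb G Ab Bb Cb Db.
That puts Ab below Cb.
From Ab to Cb: 3 semitones over a third = minor.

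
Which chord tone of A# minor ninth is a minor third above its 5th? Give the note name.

The chord tones of A# minor ninth are A# C# E# G# B#.
The 5th is E#. A minor third above E# is G#.
G# is the chord's 7th.

G#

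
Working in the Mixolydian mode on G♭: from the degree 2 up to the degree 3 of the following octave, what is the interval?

major ninth

G♭ mixolydian: G♭ A♭ B♭ C♭ D♭ E♭ F♭.
The degree 2 is A♭ and the scale degree 3 (up an octave) is B♭.
From A♭ to B♭ is 14 semitones, exactly the major ninth.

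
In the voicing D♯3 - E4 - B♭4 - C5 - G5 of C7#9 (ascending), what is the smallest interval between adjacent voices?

Adjacent intervals: D♯3→E4 = minor ninth; E4→B♭4 = diminished fifth; B♭4→C5 = major second; C5→G5 = perfect fifth.
The smallest is B♭4 to C5, a major second (2 semitones).

M2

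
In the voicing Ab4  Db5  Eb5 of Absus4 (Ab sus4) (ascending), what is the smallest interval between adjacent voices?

major 2nd

Adjacent intervals: Ab4→Db5 = perfect fourth; Db5→Eb5 = major second.
The smallest is Db5 to Eb5, a major second (2 semitones).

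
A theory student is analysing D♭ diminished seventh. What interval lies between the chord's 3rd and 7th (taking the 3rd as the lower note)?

d5

D♭°7 is spelled D♭, F♭, A𝄫, C𝄫.
So we need the interval from F♭ up to C𝄫.
From F♭ to C𝄫: 6 semitones over a fifth = diminished.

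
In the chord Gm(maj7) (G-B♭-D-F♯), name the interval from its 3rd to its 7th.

That puts B♭ below F♯.
From B♭ to F♯: 8 semitones over a fifth = augmented.

augmented 5th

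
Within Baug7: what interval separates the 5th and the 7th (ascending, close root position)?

diminished third

B7#5 (B augmented seventh) is spelled B–D#–F##–A.
That puts F## below A.
F## up to A is 2 semitones, a whole step narrower than a major third, so the interval is diminished.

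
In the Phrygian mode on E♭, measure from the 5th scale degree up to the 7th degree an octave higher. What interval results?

E♭ phrygian: E♭ F♭ G♭ A♭ B♭ C♭ D♭.
That puts B♭ below D♭.
B♭ up to D♭ is 15 semitones, a half step narrower than a major tenth, so the interval is minor.

minor 10th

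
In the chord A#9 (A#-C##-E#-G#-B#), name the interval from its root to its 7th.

That puts A# below G#.
7 letter names make it a seventh; at 10 semitones (a half step narrower than major) the quality is minor.

m7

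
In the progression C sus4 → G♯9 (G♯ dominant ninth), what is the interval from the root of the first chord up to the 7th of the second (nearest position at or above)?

augmented 4th

C sus4 has C as its root, and G♯9 (G♯ dominant ninth) has F♯ as its 7th.
4 letter names make it a fourth; at 6 semitones (a half step wider than perfect) the quality is augmented.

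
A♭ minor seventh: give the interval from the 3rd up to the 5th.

major third

Spelling the chord: A♭–C♭–E♭–G♭.
That puts C♭ below E♭.
C♭ up to E♭ spans 3 letter names and 4 semitones — a major third.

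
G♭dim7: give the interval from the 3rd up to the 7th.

G♭dim7: G♭, B𝄫, D𝄫, F𝄫.
The 3rd is B𝄫 and the 7th is F𝄫.
5 letter names make it a fifth; at 6 semitones (a half step narrower than perfect) the quality is diminished.

diminished 5th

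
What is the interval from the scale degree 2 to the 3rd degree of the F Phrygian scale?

Spelling the F Phrygian scale: F G♭ A♭ B♭ C D♭ E♭.
Scale degree 2 = G♭; scale degree 3 = A♭.
G♭ up to A♭ spans 2 letter names and 2 semitones — a major second.

major second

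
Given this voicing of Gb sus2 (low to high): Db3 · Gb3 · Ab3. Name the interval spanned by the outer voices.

The outer voices are Db3 and Ab3.
From Db to Ab is 7 semitones, exactly the perfect fifth.

perfect 5th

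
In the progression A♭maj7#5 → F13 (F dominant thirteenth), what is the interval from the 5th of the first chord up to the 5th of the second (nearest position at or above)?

A♭maj7#5 has E as its 5th, and F13 (F dominant thirteenth) has C as its 5th.
From E to C: 8 semitones over a sixth = minor.

minor sixth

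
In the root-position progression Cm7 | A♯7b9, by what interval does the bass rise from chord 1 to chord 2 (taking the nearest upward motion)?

augmented sixth

The roots are C and A♯.
C up to A♯ is 10 semitones, a half step wider than a major sixth, so the interval is augmented.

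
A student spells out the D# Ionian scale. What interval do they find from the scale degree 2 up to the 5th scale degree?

D# major: D# E# F## G# A# B# C##.
So we need the interval from E# up to A#.
E# up to A# spans 4 letter names and 5 semitones — a perfect fourth.

P4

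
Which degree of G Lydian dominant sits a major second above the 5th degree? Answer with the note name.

E

The scale is G A B C♯ D E F.
The 5th degree is D; a major second above that is E — scale degree 6.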